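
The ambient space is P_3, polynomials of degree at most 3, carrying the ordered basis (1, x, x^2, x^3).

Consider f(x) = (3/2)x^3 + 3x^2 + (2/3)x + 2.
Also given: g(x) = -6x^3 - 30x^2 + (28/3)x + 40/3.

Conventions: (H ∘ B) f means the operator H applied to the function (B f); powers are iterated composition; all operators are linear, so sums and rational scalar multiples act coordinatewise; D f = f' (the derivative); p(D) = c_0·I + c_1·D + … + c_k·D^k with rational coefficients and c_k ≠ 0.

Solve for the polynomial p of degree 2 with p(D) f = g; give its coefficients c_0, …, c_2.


D^0 f = (3/2)x^3 + 3x^2 + (2/3)x + 2
D^1 f = (9/2)x^2 + 6x + 2/3
D^2 f = 9x + 6
matching coefficients of g against c_0 f + c_1 Df + … from the top degree down determines the c_i
solution: c_0 = -4, c_1 = -4, c_2 = 4

p(D) = -4·I − 4·D + 4·D^2, i.e. c_0 = -4, c_1 = -4, c_2 = 4


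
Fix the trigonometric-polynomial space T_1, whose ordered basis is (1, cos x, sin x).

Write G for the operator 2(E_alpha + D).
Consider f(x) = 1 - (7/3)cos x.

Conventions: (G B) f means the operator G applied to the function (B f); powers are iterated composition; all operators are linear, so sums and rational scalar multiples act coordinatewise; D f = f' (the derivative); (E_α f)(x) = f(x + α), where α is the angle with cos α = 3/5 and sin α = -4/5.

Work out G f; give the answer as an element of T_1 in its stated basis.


the image equals g(x) = 2 - (14/5)cos x + (14/15)sin x

E_alpha f = 1 - (7/5)cos x - (28/15)sin x
D f = (7/3)sin x
(E_alpha + D) f = 1 - (7/5)cos x + (7/15)sin x
(2(E_alpha + D)) f = 2 - (14/5)cos x + (14/15)sin x


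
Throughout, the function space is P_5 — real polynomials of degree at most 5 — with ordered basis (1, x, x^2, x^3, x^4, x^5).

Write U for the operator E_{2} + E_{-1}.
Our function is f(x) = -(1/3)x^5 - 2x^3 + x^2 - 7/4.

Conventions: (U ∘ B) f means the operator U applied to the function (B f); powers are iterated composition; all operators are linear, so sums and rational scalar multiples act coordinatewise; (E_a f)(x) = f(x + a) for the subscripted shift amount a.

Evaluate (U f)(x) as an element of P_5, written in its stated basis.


E_{2} f = -(1/3)x^5 - (10/3)x^4 - (46/3)x^3 - (113/3)x^2 - (140/3)x - 293/12
E_{-1} f = -(1/3)x^5 + (5/3)x^4 - (16/3)x^3 + (31/3)x^2 - (29/3)x + 19/12
(E_{2} + E_{-1}) f = -(2/3)x^5 - (5/3)x^4 - (62/3)x^3 - (82/3)x^2 - (169/3)x - 137/6

the result is g(x) = -(2/3)x^5 - (5/3)x^4 - (62/3)x^3 - (82/3)x^2 - (169/3)x - 137/6


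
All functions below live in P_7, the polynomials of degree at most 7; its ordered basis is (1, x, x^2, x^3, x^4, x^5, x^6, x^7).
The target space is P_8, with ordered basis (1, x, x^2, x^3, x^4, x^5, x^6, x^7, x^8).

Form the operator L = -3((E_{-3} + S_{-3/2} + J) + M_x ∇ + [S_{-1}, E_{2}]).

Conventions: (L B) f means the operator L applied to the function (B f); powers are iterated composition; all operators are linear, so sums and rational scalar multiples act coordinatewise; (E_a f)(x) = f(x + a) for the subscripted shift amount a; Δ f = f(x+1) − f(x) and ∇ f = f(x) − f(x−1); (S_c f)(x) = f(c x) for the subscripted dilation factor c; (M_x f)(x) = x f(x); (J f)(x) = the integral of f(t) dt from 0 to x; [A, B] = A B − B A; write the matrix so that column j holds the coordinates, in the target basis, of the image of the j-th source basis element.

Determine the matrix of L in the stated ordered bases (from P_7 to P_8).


image of 1: -3x - 6
image of x: -(3/2)x^2 - (3/2)x - 3
image of x^2: -x^3 - (63/4)x^2 + 45x - 27
image of x^3: -(3/4)x^4 - (15/8)x^3 - 84x + 33
image of x^4: -(3/5)x^5 - (483/16)x^4 + 102x^3 - 174x^2 + 519x - 243
image of x^5: -(1/2)x^6 + (153/32)x^5 + 15x^4 - 300x^3 + 345x^2 - 1218x + 537
image of x^6: -(3/7)x^7 - (3531/64)x^6 + 171x^5 - 465x^4 + 2625x^3 - 3663x^2 + 5529x - 2187
image of x^7: -(3/8)x^8 + (3489/128)x^7 + 42x^6 - 672x^5 + 1260x^4 - 8568x^3 + 11298x^2 - 15312x + 5793
each image's coordinates form column j of the matrix

the matrix is [[-6, -3, -27, 33, -243, 537, -2187, 5793]; [-3, -3/2, 45, -84, 519, -1218, 5529, -15312]; [0, -3/2, -63/4, 0, -174, 345, -3663, 11298]; [0, 0, -1, -15/8, 102, -300, 2625, -8568]; [0, 0, 0, -3/4, -483/16, 15, -465, 1260]; [0, 0, 0, 0, -3/5, 153/32, 171, -672]; [0, 0, 0, 0, 0, -1/2, -3531/64, 42]; [0, 0, 0, 0, 0, 0, -3/7, 3489/128]; [0, 0, 0, 0, 0, 0, 0, -3/8]] (rows listed top to bottom)


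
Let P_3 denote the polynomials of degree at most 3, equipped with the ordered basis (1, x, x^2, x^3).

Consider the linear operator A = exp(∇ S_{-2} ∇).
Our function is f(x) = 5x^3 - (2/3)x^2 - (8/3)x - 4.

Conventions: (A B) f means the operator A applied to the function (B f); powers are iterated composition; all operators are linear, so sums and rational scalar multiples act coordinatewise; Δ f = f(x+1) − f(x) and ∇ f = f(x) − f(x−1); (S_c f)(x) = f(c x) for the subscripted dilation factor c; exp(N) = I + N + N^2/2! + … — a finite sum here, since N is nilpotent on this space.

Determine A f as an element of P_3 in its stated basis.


order-1 term: 120x - 82/3
the series for exp(∇ S_{-2} ∇) f terminates at order 1
exp(∇ S_{-2} ∇) f = 5x^3 - (2/3)x^2 + (352/3)x - 94/3

g(x) = 5x^3 - (2/3)x^2 + (352/3)x - 94/3


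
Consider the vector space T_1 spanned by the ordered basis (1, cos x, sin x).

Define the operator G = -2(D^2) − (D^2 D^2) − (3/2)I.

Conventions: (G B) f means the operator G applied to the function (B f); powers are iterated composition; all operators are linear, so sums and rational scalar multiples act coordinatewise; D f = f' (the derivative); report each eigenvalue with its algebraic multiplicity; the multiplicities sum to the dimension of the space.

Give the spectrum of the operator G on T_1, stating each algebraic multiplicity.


image of 1: -3/2
image of cos x: -(1/2)cos x
image of sin x: -(1/2)sin x
the matrix is diagonal; its diagonal is (-3/2, -1/2, -1/2)
for a triangular matrix the eigenvalues are the diagonal entries, with algebraic multiplicity their repetition count

λ = -3/2 (multiplicity 1), λ = -1/2 (multiplicity 2)


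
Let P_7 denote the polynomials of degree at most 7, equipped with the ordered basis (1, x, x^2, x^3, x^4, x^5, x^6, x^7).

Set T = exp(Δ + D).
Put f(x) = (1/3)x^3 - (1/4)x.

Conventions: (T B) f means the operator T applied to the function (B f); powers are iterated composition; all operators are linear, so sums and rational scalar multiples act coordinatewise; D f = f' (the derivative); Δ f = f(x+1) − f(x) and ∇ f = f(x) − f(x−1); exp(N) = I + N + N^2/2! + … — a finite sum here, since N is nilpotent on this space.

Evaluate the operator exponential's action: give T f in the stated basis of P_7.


the result is g(x) = (1/3)x^3 + 2x^2 + (19/4)x + 9/2

order-1 term: 2x^2 + x - 1/6
order-2 term: 4x + 2
order-3 term: 8/3
the series for exp(Δ + D) f terminates at order 3
exp(Δ + D) f = (1/3)x^3 + 2x^2 + (19/4)x + 9/2


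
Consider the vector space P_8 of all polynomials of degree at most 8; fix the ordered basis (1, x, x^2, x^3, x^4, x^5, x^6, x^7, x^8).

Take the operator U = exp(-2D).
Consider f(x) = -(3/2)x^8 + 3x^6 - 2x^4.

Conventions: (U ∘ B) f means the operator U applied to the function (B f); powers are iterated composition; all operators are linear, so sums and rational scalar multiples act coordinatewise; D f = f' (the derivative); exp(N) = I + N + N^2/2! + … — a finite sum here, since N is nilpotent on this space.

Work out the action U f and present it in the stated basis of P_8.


the result is g(x) = -(3/2)x^8 + 24x^7 - 165x^6 + 636x^5 - 1502x^4 + 2224x^3 - 2016x^2 + 1024x - 224

order-1 term: 24x^7 - 36x^5 + 16x^3
order-2 term: -168x^6 + 180x^4 - 48x^2
order-3 term: 672x^5 - 480x^3 + 64x
order-4 term: -1680x^4 + 720x^2 - 32
order-5 term: 2688x^3 - 576x
order-6 term: -2688x^2 + 192
order-7 term: 1536x
order-8 term: -384
the series for exp(-2D) f terminates at order 8
exp(-2D) f = -(3/2)x^8 + 24x^7 - 165x^6 + 636x^5 - 1502x^4 + 2224x^3 - 2016x^2 + 1024x - 224


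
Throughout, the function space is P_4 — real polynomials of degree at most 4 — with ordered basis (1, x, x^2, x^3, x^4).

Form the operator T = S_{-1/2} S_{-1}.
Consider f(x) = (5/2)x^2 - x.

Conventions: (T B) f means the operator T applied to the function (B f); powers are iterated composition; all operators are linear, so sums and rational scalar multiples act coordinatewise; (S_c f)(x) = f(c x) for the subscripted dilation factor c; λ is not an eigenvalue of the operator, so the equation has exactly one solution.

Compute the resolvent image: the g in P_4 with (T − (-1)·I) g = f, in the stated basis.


the image equals g(x) = 2x^2 - (2/3)x

write g with unknown coordinates in the stated basis and equate coefficients in (T − (-1)·I) g = f
solving from the highest basis element down gives g = 2x^2 - (2/3)x
check: T g = (1/2)x^2 - (1/3)x
so T g − (-1)·g = (5/2)x^2 - x = f ✓


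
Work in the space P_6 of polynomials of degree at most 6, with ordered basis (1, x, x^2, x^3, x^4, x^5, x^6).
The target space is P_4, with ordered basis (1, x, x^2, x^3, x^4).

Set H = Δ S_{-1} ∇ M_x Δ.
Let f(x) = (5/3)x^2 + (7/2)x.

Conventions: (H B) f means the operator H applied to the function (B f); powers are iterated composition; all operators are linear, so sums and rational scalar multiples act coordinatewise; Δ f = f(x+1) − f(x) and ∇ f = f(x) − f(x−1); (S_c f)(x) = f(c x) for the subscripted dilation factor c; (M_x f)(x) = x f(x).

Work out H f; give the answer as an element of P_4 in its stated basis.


the image equals g(x) = -20/3

Δ f = (10/3)x + 31/6
M_x Δ f = (10/3)x^2 + (31/6)x
∇ M_x Δ f = (20/3)x + 11/6
S_{-1} ∇ M_x Δ f = -(20/3)x + 11/6
Δ (S_{-1} ∇ M_x Δ) f = -20/3


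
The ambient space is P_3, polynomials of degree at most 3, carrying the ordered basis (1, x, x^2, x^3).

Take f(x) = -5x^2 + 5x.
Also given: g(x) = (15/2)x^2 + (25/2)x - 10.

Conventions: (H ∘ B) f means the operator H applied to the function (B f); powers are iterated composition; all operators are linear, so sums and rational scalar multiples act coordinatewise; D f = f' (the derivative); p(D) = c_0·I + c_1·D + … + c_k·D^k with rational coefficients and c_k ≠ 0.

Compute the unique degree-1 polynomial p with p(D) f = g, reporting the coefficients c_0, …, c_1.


D^0 f = -5x^2 + 5x
D^1 f = -10x + 5
matching coefficients of g against c_0 f + c_1 Df + … from the top degree down determines the c_i
solution: c_0 = -3/2, c_1 = -2

c_0 = -3/2, c_1 = -2


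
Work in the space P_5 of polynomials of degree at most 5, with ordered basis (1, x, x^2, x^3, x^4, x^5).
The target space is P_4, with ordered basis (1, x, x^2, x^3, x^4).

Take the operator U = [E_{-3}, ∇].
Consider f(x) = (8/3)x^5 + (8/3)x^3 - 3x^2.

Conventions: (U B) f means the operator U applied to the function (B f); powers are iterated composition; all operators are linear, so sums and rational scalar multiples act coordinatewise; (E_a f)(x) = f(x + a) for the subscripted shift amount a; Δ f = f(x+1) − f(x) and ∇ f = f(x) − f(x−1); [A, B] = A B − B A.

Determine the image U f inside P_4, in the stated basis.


g(x) = 0

∇ f = (40/3)x^4 - (80/3)x^3 + (104/3)x^2 - (82/3)x + 25/3
E_{-3} ∇ f = (40/3)x^4 - (560/3)x^3 + (2984/3)x^2 - (7186/3)x + 6607/3
E_{-3} f = (8/3)x^5 - 40x^4 + (728/3)x^3 - 747x^2 + 1170x - 747
∇ E_{-3} f = (40/3)x^4 - (560/3)x^3 + (2984/3)x^2 - (7186/3)x + 6607/3
[E_{-3}, ∇] f = 0


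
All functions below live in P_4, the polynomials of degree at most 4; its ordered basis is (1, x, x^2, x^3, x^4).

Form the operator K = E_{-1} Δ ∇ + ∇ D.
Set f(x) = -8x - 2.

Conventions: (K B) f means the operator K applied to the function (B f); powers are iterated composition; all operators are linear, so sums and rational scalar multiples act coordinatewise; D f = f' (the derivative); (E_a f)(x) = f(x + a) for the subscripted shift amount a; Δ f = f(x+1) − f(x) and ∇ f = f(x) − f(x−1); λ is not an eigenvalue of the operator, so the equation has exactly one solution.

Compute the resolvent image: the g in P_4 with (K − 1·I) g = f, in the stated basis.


write g with unknown coordinates in the stated basis and equate coefficients in (K − 1·I) g = f
solving from the highest basis element down gives g = 8x + 2
check: K g = 0
so K g − 1·g = -8x - 2 = f ✓

the result is g(x) = 8x + 2


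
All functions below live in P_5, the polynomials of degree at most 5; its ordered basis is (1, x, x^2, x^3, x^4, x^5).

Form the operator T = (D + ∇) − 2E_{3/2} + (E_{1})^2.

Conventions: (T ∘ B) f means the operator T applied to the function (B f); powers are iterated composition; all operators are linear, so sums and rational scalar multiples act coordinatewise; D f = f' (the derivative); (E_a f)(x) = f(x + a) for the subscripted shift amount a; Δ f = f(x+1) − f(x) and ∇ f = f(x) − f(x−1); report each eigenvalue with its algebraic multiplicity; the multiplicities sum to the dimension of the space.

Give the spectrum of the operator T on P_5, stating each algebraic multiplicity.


image of 1: -1
image of x: -x + 1
image of x^2: -x^2 + 2x - 3/2
image of x^3: -x^3 + 3x^2 - (9/2)x + 9/4
image of x^4: -x^4 + 4x^3 - 9x^2 + 9x + 39/8
image of x^5: -x^5 + 5x^4 - 15x^3 + (45/2)x^2 + (195/8)x + 285/16
the matrix is upper triangular; its diagonal is (-1, -1, -1, -1, -1, -1)
for a triangular matrix the eigenvalues are the diagonal entries, with algebraic multiplicity their repetition count

λ = -1 (multiplicity 6)


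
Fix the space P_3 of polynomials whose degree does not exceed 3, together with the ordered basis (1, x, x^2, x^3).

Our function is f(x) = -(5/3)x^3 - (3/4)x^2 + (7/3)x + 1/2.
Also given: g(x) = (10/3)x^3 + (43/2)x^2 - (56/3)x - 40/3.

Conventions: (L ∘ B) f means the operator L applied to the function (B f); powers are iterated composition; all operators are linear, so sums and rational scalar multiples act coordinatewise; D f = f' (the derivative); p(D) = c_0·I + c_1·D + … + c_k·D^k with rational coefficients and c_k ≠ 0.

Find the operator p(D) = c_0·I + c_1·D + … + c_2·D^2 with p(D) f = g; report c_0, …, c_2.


D^0 f = -(5/3)x^3 - (3/4)x^2 + (7/3)x + 1/2
D^1 f = -5x^2 - (3/2)x + 7/3
D^2 f = -10x - 3/2
matching coefficients of g against c_0 f + c_1 Df + … from the top degree down determines the c_i
solution: c_0 = -2, c_1 = -4, c_2 = 2

c_0 = -2, c_1 = -4, c_2 = 2


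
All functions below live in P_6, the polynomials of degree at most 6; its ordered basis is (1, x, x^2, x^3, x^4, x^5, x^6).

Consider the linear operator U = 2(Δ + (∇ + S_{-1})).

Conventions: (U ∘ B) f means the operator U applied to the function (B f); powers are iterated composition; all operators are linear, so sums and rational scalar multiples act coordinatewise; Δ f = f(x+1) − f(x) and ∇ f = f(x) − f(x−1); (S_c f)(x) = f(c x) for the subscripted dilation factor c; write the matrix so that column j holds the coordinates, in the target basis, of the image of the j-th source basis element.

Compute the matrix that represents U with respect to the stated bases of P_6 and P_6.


the matrix is [[2, 4, 0, 4, 0, 4, 0]; [0, -2, 8, 0, 16, 0, 24]; [0, 0, 2, 12, 0, 40, 0]; [0, 0, 0, -2, 16, 0, 80]; [0, 0, 0, 0, 2, 20, 0]; [0, 0, 0, 0, 0, -2, 24]; [0, 0, 0, 0, 0, 0, 2]] (rows listed top to bottom)

image of 1: 2
image of x: -2x + 4
image of x^2: 2x^2 + 8x
image of x^3: -2x^3 + 12x^2 + 4
image of x^4: 2x^4 + 16x^3 + 16x
image of x^5: -2x^5 + 20x^4 + 40x^2 + 4
image of x^6: 2x^6 + 24x^5 + 80x^3 + 24x
each image's coordinates form column j of the matrix


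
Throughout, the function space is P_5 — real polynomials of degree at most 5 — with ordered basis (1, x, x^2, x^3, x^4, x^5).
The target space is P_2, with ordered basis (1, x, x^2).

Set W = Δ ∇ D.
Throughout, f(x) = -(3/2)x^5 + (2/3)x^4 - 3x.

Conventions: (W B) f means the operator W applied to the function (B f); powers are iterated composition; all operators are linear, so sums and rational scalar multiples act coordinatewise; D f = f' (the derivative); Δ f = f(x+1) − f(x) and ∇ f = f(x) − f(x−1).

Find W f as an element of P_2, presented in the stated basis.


the result is g(x) = -90x^2 + 16x - 15

D f = -(15/2)x^4 + (8/3)x^3 - 3
∇ D f = -30x^3 + 53x^2 - 38x + 61/6
Δ ∇ D f = -90x^2 + 16x - 15


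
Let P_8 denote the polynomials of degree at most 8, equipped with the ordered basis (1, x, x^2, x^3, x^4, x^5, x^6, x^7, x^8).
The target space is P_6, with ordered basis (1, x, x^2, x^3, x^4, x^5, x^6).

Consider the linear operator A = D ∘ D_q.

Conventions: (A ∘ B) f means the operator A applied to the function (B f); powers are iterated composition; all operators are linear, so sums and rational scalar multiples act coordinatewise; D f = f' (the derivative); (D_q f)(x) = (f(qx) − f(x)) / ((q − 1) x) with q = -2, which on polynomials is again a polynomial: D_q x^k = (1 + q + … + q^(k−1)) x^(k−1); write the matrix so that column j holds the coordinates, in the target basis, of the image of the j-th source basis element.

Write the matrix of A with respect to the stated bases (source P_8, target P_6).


the matrix is [[0, 0, -1, 0, 0, 0, 0, 0, 0]; [0, 0, 0, 6, 0, 0, 0, 0, 0]; [0, 0, 0, 0, -15, 0, 0, 0, 0]; [0, 0, 0, 0, 0, 44, 0, 0, 0]; [0, 0, 0, 0, 0, 0, -105, 0, 0]; [0, 0, 0, 0, 0, 0, 0, 258, 0]; [0, 0, 0, 0, 0, 0, 0, 0, -595]] (rows listed top to bottom)

image of 1: 0
image of x: 0
image of x^2: -1
image of x^3: 6x
image of x^4: -15x^2
image of x^5: 44x^3
image of x^6: -105x^4
image of x^7: 258x^5
image of x^8: -595x^6
each image's coordinates form column j of the matrix


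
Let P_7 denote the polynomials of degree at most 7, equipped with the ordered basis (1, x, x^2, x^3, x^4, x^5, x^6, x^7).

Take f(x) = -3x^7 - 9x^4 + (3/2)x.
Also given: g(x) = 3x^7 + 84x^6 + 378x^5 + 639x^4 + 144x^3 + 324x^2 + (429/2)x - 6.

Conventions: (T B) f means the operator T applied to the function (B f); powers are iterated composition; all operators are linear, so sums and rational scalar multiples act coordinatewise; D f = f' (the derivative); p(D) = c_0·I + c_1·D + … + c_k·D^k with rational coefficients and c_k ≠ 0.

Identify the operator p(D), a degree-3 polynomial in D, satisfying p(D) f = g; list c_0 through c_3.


p(D) = -I − 4·D − 3·D^2 − D^3, i.e. c_0 = -1, c_1 = -4, c_2 = -3, c_3 = -1

D^0 f = -3x^7 - 9x^4 + (3/2)x
D^1 f = -21x^6 - 36x^3 + 3/2
D^2 f = -126x^5 - 108x^2
D^3 f = -630x^4 - 216x
matching coefficients of g against c_0 f + c_1 Df + … from the top degree down determines the c_i
solution: c_0 = -1, c_1 = -4, c_2 = -3, c_3 = -1


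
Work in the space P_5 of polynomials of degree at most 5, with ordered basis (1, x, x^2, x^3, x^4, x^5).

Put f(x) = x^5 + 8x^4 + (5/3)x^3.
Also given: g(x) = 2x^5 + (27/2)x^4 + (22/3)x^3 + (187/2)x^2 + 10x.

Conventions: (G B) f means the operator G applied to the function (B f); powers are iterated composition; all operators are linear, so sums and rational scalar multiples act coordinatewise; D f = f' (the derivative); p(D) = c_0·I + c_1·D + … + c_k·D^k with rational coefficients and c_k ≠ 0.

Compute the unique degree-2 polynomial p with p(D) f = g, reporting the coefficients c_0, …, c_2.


D^0 f = x^5 + 8x^4 + (5/3)x^3
D^1 f = 5x^4 + 32x^3 + 5x^2
D^2 f = 20x^3 + 96x^2 + 10x
matching coefficients of g against c_0 f + c_1 Df + … from the top degree down determines the c_i
solution: c_0 = 2, c_1 = -1/2, c_2 = 1

c_0 = 2, c_1 = -1/2, c_2 = 1


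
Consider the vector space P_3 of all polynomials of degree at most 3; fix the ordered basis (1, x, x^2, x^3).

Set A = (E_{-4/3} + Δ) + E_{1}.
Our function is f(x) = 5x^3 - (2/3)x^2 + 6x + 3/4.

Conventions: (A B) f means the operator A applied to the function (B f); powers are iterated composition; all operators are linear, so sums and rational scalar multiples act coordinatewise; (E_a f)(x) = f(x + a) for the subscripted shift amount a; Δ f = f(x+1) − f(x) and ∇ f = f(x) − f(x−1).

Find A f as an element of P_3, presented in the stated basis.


E_{-4/3} f = 5x^3 - (62/3)x^2 + (310/9)x - 2191/108
Δ f = 15x^2 + (41/3)x + 31/3
(E_{-4/3} + Δ) f = 5x^3 - (17/3)x^2 + (433/9)x - 1075/108
E_{1} f = 5x^3 + (43/3)x^2 + (59/3)x + 133/12
((E_{-4/3} + Δ) + E_{1}) f = 10x^3 + (26/3)x^2 + (610/9)x + 61/54

g(x) = 10x^3 + (26/3)x^2 + (610/9)x + 61/54


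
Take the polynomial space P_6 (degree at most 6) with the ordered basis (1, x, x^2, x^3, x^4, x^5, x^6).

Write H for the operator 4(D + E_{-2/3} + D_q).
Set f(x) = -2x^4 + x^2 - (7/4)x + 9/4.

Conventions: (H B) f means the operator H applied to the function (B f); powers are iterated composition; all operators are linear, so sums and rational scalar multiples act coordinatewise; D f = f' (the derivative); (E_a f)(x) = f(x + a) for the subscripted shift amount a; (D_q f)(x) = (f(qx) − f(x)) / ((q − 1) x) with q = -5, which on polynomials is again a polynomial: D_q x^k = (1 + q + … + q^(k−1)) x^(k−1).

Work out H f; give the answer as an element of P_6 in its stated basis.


D f = -8x^3 + 2x - 7/4
E_{-2/3} f = -2x^4 + (16/3)x^3 - (13/3)x^2 - (77/108)x + 1123/324
D_q f = 208x^3 - 4x - 7/4
(D + E_{-2/3} + D_q) f = -2x^4 + (616/3)x^3 - (13/3)x^2 - (293/108)x - 11/324
(4(D + E_{-2/3} + D_q)) f = -8x^4 + (2464/3)x^3 - (52/3)x^2 - (293/27)x - 11/81

g(x) = -8x^4 + (2464/3)x^3 - (52/3)x^2 - (293/27)x - 11/81


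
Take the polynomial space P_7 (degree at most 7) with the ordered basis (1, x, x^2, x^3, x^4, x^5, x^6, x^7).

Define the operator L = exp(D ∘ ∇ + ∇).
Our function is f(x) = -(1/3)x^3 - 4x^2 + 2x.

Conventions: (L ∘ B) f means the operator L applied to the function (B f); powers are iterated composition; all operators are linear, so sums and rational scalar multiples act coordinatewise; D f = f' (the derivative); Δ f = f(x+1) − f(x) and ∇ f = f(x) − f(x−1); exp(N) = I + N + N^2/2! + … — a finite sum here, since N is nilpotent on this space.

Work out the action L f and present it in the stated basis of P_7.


the image equals g(x) = -(1/3)x^3 - 5x^2 - 8x - 20/3

order-1 term: -x^2 - 9x - 4/3
order-2 term: -x - 5
order-3 term: -1/3
the series for exp(D ∘ ∇ + ∇) f terminates at order 3
exp(D ∘ ∇ + ∇) f = -(1/3)x^3 - 5x^2 - 8x - 20/3


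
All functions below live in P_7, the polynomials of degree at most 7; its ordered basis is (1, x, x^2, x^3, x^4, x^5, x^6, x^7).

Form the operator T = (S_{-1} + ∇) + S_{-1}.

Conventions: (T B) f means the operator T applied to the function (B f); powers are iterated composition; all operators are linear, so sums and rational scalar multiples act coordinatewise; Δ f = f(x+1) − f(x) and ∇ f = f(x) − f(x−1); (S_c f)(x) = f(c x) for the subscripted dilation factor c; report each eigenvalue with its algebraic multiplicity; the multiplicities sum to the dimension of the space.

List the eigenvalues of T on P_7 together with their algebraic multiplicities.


λ = -2 (multiplicity 4), λ = 2 (multiplicity 4)

image of 1: 2
image of x: -2x + 1
image of x^2: 2x^2 + 2x - 1
image of x^3: -2x^3 + 3x^2 - 3x + 1
image of x^4: 2x^4 + 4x^3 - 6x^2 + 4x - 1
image of x^5: -2x^5 + 5x^4 - 10x^3 + 10x^2 - 5x + 1
image of x^6: 2x^6 + 6x^5 - 15x^4 + 20x^3 - 15x^2 + 6x - 1
image of x^7: -2x^7 + 7x^6 - 21x^5 + 35x^4 - 35x^3 + 21x^2 - 7x + 1
the matrix is upper triangular; its diagonal is (2, -2, 2, -2, 2, -2, 2, -2)
for a triangular matrix the eigenvalues are the diagonal entries, with algebraic multiplicity their repetition count


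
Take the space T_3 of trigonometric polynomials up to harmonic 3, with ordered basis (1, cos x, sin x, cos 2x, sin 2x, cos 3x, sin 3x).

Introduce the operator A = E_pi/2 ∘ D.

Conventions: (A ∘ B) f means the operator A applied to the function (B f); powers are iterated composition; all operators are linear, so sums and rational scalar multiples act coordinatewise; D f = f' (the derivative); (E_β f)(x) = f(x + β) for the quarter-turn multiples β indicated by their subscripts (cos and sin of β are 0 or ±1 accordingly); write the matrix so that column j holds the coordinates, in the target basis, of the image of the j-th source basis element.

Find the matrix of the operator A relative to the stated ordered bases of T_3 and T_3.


image of 1: 0
image of cos x: -cos x
image of sin x: -sin x
image of cos 2x: 2sin 2x
image of sin 2x: -2cos 2x
image of cos 3x: 3cos 3x
image of sin 3x: 3sin 3x
each image's coordinates form column j of the matrix

the matrix is [[0, 0, 0, 0, 0, 0, 0]; [0, -1, 0, 0, 0, 0, 0]; [0, 0, -1, 0, 0, 0, 0]; [0, 0, 0, 0, -2, 0, 0]; [0, 0, 0, 2, 0, 0, 0]; [0, 0, 0, 0, 0, 3, 0]; [0, 0, 0, 0, 0, 0, 3]] (rows listed top to bottom)


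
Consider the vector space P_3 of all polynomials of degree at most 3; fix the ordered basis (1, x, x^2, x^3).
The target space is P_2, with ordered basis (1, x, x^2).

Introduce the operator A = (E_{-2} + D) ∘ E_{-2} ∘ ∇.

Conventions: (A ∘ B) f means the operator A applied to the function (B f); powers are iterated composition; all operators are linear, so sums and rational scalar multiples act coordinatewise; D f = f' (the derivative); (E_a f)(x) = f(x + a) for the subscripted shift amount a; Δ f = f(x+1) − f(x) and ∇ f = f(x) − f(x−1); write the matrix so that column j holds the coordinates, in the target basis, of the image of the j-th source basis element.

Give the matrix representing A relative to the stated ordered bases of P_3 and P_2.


the matrix is [[0, 1, -7, 46]; [0, 0, 2, -21]; [0, 0, 0, 3]] (rows listed top to bottom)

image of 1: 0
image of x: 1
image of x^2: 2x - 7
image of x^3: 3x^2 - 21x + 46
each image's coordinates form column j of the matrix


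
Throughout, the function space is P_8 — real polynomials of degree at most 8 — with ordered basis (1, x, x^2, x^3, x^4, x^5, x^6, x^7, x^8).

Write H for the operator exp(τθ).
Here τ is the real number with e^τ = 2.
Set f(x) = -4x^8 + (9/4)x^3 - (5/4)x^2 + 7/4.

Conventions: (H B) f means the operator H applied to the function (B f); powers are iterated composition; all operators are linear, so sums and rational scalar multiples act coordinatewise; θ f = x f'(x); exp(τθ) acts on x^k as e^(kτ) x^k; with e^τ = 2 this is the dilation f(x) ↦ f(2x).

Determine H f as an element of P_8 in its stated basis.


the result is g(x) = -1024x^8 + 18x^3 - 5x^2 + 7/4

exp(τθ) x^k = e^(kτ) x^k; with e^τ = 2 this sends x^k to 2^k x^k
x^2 ↦ 4 x^2
x^3 ↦ 8 x^3
x^8 ↦ 256 x^8
applying this coordinatewise to f: exp(τθ) f = -1024x^8 + 18x^3 - 5x^2 + 7/4


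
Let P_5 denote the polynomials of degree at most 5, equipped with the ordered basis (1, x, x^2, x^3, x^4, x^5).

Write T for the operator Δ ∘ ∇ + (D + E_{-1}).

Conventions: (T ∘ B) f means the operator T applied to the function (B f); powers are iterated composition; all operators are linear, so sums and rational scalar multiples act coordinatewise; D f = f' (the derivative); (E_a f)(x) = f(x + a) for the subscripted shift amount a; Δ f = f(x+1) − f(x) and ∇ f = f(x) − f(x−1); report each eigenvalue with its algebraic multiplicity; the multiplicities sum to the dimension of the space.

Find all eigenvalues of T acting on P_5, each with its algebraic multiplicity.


image of 1: 1
image of x: x
image of x^2: x^2 + 3
image of x^3: x^3 + 9x - 1
image of x^4: x^4 + 18x^2 - 4x + 3
image of x^5: x^5 + 30x^3 - 10x^2 + 15x - 1
the matrix is upper triangular; its diagonal is (1, 1, 1, 1, 1, 1)
for a triangular matrix the eigenvalues are the diagonal entries, with algebraic multiplicity their repetition count

λ = 1 (multiplicity 6)


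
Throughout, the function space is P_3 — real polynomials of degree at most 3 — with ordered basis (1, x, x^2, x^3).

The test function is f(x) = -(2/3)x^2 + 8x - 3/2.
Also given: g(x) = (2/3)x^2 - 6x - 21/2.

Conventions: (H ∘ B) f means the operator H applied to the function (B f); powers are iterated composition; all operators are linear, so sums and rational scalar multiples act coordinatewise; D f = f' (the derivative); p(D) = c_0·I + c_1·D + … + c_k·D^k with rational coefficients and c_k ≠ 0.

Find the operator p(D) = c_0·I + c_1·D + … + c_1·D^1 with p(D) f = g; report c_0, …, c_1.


D^0 f = -(2/3)x^2 + 8x - 3/2
D^1 f = -(4/3)x + 8
matching coefficients of g against c_0 f + c_1 Df + … from the top degree down determines the c_i
solution: c_0 = -1, c_1 = -3/2

c_0 = -1, c_1 = -3/2


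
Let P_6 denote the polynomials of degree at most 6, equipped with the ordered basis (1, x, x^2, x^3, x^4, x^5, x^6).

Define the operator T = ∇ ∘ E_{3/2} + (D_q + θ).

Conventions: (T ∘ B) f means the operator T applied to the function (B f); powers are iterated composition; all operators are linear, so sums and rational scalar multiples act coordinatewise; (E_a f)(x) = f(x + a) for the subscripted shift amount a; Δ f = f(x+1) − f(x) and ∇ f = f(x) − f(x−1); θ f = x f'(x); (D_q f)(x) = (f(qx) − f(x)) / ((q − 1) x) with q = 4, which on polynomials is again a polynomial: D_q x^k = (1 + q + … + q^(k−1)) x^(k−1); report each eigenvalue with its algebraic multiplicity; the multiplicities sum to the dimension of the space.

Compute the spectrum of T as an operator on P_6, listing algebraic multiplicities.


λ = 0 (multiplicity 1), λ = 1 (multiplicity 1), λ = 2 (multiplicity 1), λ = 3 (multiplicity 1), λ = 4 (multiplicity 1), λ = 5 (multiplicity 1), λ = 6 (multiplicity 1)

image of 1: 0
image of x: x + 2
image of x^2: 2x^2 + 7x + 2
image of x^3: 3x^3 + 24x^2 + 6x + 13/4
image of x^4: 4x^4 + 89x^3 + 12x^2 + 13x + 5
image of x^5: 5x^5 + 346x^4 + 20x^3 + (65/2)x^2 + 25x + 121/16
image of x^6: 6x^6 + 1371x^5 + 30x^4 + 65x^3 + 75x^2 + (363/8)x + 91/8
the matrix is upper triangular; its diagonal is (0, 1, 2, 3, 4, 5, 6)
for a triangular matrix the eigenvalues are the diagonal entries, with algebraic multiplicity their repetition count


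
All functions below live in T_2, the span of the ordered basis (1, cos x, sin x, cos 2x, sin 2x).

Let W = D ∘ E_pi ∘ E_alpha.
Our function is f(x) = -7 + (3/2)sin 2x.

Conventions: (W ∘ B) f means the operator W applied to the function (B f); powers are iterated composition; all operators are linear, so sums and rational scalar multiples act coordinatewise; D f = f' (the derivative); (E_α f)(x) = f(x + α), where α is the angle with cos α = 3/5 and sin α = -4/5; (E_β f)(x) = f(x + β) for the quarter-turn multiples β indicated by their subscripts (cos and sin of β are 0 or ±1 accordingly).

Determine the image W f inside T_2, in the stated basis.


the image equals g(x) = -(21/25)cos 2x + (72/25)sin 2x

E_alpha f = -7 - (36/25)cos 2x - (21/50)sin 2x
E_pi E_alpha f = -7 - (36/25)cos 2x - (21/50)sin 2x
D E_pi E_alpha f = -(21/25)cos 2x + (72/25)sin 2x


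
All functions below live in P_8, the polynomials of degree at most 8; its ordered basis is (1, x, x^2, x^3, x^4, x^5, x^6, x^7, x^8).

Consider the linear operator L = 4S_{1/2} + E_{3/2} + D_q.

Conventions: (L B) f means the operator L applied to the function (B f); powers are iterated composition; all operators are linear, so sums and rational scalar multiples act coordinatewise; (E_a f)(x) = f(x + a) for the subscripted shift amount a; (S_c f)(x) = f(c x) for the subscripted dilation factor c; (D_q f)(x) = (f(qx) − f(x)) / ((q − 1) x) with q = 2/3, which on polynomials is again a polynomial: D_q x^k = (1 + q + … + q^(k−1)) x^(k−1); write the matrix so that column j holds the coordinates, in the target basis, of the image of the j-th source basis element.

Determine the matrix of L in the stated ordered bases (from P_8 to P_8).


the matrix is [[5, 5/2, 9/4, 27/8, 81/16, 243/32, 729/64, 2187/128, 6561/256]; [0, 3, 14/3, 27/4, 27/2, 405/16, 729/16, 5103/64, 2187/16]; [0, 0, 2, 119/18, 27/2, 135/4, 1215/16, 5103/32, 5103/16]; [0, 0, 0, 3/2, 227/27, 45/2, 135/2, 2835/16, 1701/4]; [0, 0, 0, 0, 5/4, 1637/162, 135/4, 945/8, 2835/8]; [0, 0, 0, 0, 0, 9/8, 2852/243, 189/4, 189]; [0, 0, 0, 0, 0, 0, 17/16, 19427/1458, 63]; [0, 0, 0, 0, 0, 0, 0, 33/32, 32549/2187]; [0, 0, 0, 0, 0, 0, 0, 0, 65/64]] (rows listed top to bottom)

image of 1: 5
image of x: 3x + 5/2
image of x^2: 2x^2 + (14/3)x + 9/4
image of x^3: (3/2)x^3 + (119/18)x^2 + (27/4)x + 27/8
image of x^4: (5/4)x^4 + (227/27)x^3 + (27/2)x^2 + (27/2)x + 81/16
image of x^5: (9/8)x^5 + (1637/162)x^4 + (45/2)x^3 + (135/4)x^2 + (405/16)x + 243/32
image of x^6: (17/16)x^6 + (2852/243)x^5 + (135/4)x^4 + (135/2)x^3 + (1215/16)x^2 + (729/16)x + 729/64
image of x^7: (33/32)x^7 + (19427/1458)x^6 + (189/4)x^5 + (945/8)x^4 + (2835/16)x^3 + (5103/32)x^2 + (5103/64)x + 2187/128
image of x^8: (65/64)x^8 + (32549/2187)x^7 + 63x^6 + 189x^5 + (2835/8)x^4 + (1701/4)x^3 + (5103/16)x^2 + (2187/16)x + 6561/256
each image's coordinates form column j of the matrix


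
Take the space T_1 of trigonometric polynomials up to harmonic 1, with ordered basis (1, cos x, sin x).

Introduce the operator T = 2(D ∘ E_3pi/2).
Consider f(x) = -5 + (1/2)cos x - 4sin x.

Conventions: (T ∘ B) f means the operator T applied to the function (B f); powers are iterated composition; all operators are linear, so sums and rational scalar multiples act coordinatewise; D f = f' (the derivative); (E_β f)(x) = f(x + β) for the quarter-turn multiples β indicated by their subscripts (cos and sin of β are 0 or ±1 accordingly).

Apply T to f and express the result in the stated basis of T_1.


the image equals g(x) = cos x - 8sin x

E_3pi/2 f = -5 + 4cos x + (1/2)sin x
D E_3pi/2 f = (1/2)cos x - 4sin x
(2(D ∘ E_3pi/2)) f = cos x - 8sin x


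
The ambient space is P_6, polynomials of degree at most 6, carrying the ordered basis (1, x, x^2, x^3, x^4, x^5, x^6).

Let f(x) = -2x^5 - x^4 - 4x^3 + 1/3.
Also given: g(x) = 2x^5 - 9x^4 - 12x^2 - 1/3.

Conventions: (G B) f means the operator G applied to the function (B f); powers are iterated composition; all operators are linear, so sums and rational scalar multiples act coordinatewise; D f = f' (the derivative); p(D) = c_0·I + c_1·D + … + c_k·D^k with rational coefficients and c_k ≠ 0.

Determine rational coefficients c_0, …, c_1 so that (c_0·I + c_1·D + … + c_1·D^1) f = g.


D^0 f = -2x^5 - x^4 - 4x^3 + 1/3
D^1 f = -10x^4 - 4x^3 - 12x^2
matching coefficients of g against c_0 f + c_1 Df + … from the top degree down determines the c_i
solution: c_0 = -1, c_1 = 1

c_0 = -1, c_1 = 1


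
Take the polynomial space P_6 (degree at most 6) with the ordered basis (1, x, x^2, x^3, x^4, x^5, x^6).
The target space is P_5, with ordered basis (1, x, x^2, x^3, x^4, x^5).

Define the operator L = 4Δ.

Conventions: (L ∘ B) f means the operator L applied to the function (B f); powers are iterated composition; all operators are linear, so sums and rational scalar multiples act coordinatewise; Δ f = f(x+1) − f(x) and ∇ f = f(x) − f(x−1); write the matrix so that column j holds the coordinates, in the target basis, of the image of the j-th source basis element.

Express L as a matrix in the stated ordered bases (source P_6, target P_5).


the matrix is [[0, 4, 4, 4, 4, 4, 4]; [0, 0, 8, 12, 16, 20, 24]; [0, 0, 0, 12, 24, 40, 60]; [0, 0, 0, 0, 16, 40, 80]; [0, 0, 0, 0, 0, 20, 60]; [0, 0, 0, 0, 0, 0, 24]] (rows listed top to bottom)

image of 1: 0
image of x: 4
image of x^2: 8x + 4
image of x^3: 12x^2 + 12x + 4
image of x^4: 16x^3 + 24x^2 + 16x + 4
image of x^5: 20x^4 + 40x^3 + 40x^2 + 20x + 4
image of x^6: 24x^5 + 60x^4 + 80x^3 + 60x^2 + 24x + 4
each image's coordinates form column j of the matrix


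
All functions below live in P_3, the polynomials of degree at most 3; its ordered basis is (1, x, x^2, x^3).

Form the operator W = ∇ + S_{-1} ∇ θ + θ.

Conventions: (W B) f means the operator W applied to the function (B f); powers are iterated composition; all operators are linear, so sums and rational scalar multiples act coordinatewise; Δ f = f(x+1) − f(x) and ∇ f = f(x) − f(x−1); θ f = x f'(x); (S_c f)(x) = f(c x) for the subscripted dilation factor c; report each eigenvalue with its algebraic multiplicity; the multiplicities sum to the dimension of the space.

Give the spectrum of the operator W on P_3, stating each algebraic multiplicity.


image of 1: 0
image of x: x + 2
image of x^2: 2x^2 - 2x - 3
image of x^3: 3x^3 + 12x^2 + 6x + 4
the matrix is upper triangular; its diagonal is (0, 1, 2, 3)
for a triangular matrix the eigenvalues are the diagonal entries, with algebraic multiplicity their repetition count

λ = 0 (multiplicity 1), λ = 1 (multiplicity 1), λ = 2 (multiplicity 1), λ = 3 (multiplicity 1)


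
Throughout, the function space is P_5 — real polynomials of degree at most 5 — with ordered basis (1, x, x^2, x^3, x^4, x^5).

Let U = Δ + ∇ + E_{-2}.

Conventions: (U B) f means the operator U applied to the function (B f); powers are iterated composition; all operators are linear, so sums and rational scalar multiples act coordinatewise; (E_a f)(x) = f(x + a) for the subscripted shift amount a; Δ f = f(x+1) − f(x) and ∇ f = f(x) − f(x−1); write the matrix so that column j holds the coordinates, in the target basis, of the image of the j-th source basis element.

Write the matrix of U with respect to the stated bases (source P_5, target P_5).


the matrix is [[1, 0, 4, -6, 16, -30]; [0, 1, 0, 12, -24, 80]; [0, 0, 1, 0, 24, -60]; [0, 0, 0, 1, 0, 40]; [0, 0, 0, 0, 1, 0]; [0, 0, 0, 0, 0, 1]] (rows listed top to bottom)

image of 1: 1
image of x: x
image of x^2: x^2 + 4
image of x^3: x^3 + 12x - 6
image of x^4: x^4 + 24x^2 - 24x + 16
image of x^5: x^5 + 40x^3 - 60x^2 + 80x - 30
each image's coordinates form column j of the matrix


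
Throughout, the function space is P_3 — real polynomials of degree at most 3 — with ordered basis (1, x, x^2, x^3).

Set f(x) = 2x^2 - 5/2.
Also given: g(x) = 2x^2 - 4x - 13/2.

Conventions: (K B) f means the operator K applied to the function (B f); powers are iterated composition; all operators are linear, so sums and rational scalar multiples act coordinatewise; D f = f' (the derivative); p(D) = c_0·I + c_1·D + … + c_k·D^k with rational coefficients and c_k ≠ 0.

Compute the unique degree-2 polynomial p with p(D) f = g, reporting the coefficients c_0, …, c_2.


D^0 f = 2x^2 - 5/2
D^1 f = 4x
D^2 f = 4
matching coefficients of g against c_0 f + c_1 Df + … from the top degree down determines the c_i
solution: c_0 = 1, c_1 = -1, c_2 = -1

p(D) = I − D − D^2, i.e. c_0 = 1, c_1 = -1, c_2 = -1


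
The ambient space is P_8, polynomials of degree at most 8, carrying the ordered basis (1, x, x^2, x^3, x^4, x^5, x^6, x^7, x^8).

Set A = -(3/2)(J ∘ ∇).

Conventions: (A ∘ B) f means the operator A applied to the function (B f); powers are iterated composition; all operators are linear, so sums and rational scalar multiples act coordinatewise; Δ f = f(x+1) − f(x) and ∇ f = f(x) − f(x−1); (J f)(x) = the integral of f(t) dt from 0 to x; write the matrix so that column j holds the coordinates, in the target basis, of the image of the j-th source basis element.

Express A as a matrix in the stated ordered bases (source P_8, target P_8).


the matrix is [[0, 0, 0, 0, 0, 0, 0, 0, 0]; [0, -3/2, 3/2, -3/2, 3/2, -3/2, 3/2, -3/2, 3/2]; [0, 0, -3/2, 9/4, -3, 15/4, -9/2, 21/4, -6]; [0, 0, 0, -3/2, 3, -5, 15/2, -21/2, 14]; [0, 0, 0, 0, -3/2, 15/4, -15/2, 105/8, -21]; [0, 0, 0, 0, 0, -3/2, 9/2, -21/2, 21]; [0, 0, 0, 0, 0, 0, -3/2, 21/4, -14]; [0, 0, 0, 0, 0, 0, 0, -3/2, 6]; [0, 0, 0, 0, 0, 0, 0, 0, -3/2]] (rows listed top to bottom)

image of 1: 0
image of x: -(3/2)x
image of x^2: -(3/2)x^2 + (3/2)x
image of x^3: -(3/2)x^3 + (9/4)x^2 - (3/2)x
image of x^4: -(3/2)x^4 + 3x^3 - 3x^2 + (3/2)x
image of x^5: -(3/2)x^5 + (15/4)x^4 - 5x^3 + (15/4)x^2 - (3/2)x
image of x^6: -(3/2)x^6 + (9/2)x^5 - (15/2)x^4 + (15/2)x^3 - (9/2)x^2 + (3/2)x
image of x^7: -(3/2)x^7 + (21/4)x^6 - (21/2)x^5 + (105/8)x^4 - (21/2)x^3 + (21/4)x^2 - (3/2)x
image of x^8: -(3/2)x^8 + 6x^7 - 14x^6 + 21x^5 - 21x^4 + 14x^3 - 6x^2 + (3/2)x
each image's coordinates form column j of the matrix


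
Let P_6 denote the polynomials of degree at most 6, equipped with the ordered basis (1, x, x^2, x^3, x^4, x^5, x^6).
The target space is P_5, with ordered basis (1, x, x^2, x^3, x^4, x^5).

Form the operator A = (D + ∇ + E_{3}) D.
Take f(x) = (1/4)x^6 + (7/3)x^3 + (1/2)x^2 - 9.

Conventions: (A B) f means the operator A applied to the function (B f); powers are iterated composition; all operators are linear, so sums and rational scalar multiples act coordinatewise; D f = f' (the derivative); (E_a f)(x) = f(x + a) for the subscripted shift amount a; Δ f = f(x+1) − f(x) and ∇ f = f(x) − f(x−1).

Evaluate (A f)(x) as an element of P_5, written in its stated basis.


D f = (3/2)x^5 + 7x^2 + x
D D f = (15/2)x^4 + 14x + 1
∇ D f = (15/2)x^4 - 15x^3 + 15x^2 + (13/2)x - 9/2
E_{3} D f = (3/2)x^5 + (45/2)x^4 + 135x^3 + 412x^2 + (1301/2)x + 861/2
(D + ∇ + E_{3}) D f = (3/2)x^5 + (75/2)x^4 + 120x^3 + 427x^2 + 671x + 427

g(x) = (3/2)x^5 + (75/2)x^4 + 120x^3 + 427x^2 + 671x + 427
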